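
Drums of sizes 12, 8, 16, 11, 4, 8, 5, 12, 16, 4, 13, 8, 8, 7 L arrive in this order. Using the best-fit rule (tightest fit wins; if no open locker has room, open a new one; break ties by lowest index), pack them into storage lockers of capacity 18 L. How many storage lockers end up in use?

  12 → locker 1 (new)  [load 12/18]
  8 → locker 2 (new)  [load 8/18]
  16 → locker 3 (new)  [load 16/18]
  11 → locker 4 (new)  [load 11/18]
  4 → locker 1  [load 16/18]
  8 → locker 2  [load 16/18]
  5 → locker 4  [load 16/18]
  12 → locker 5 (new)  [load 12/18]
  16 → locker 6 (new)  [load 16/18]
  4 → locker 5  [load 16/18]
  13 → locker 7 (new)  [load 13/18]
  8 → locker 8 (new)  [load 8/18]
  8 → locker 8  [load 16/18]
  7 → locker 9 (new)  [load 7/18]
9 storage lockers opened.

9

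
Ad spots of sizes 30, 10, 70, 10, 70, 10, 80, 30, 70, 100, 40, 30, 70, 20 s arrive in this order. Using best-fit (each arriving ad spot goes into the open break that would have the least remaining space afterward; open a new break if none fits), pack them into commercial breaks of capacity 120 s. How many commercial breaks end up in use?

  30 → break 1 (new)  [load 30/120]
  10 → break 1  [load 40/120]
  70 → break 1  [load 110/120]
  10 → break 1  [load 120/120]
  70 → break 2 (new)  [load 70/120]
  10 → break 2  [load 80/120]
  80 → break 3 (new)  [load 80/120]
  30 → break 2  [load 110/120]
  70 → break 4 (new)  [load 70/120]
  100 → break 5 (new)  [load 100/120]
  40 → break 3  [load 120/120]
  30 → break 4  [load 100/120]
  70 → break 6 (new)  [load 70/120]
  20 → break 4  [load 120/120]
6 commercial breaks opened.

6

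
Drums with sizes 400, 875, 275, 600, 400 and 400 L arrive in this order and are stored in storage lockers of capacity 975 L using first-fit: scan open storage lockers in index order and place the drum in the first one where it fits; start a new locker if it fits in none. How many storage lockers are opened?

  400 → locker 1 (new)  [load 400/975]
  875 → locker 2 (new)  [load 875/975]
  275 → locker 1  [load 675/975]
  600 → locker 3 (new)  [load 600/975]
  400 → locker 4 (new)  [load 400/975]
  400 → locker 4  [load 800/975]
4 storage lockers opened.

4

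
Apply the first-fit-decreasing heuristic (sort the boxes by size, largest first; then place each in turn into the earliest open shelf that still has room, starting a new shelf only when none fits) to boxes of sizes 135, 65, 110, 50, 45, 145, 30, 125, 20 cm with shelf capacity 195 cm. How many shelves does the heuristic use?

4

Sorted descending: 145, 135, 125, 110, 65, 50, 45, 30, 20.
  145 → shelf 1 (new)  [load 145/195]
  135 → shelf 2 (new)  [load 135/195]
  125 → shelf 3 (new)  [load 125/195]
  110 → shelf 4 (new)  [load 110/195]
  65 → shelf 3  [load 190/195]
  50 → shelf 1  [load 195/195]
  45 → shelf 2  [load 180/195]
  30 → shelf 4  [load 140/195]
  20 → shelf 4  [load 160/195]
4 shelves opened.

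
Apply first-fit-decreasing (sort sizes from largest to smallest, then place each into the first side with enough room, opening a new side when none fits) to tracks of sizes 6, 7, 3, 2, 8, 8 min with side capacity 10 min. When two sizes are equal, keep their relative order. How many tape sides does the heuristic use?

4

Sorted descending: 8, 8, 7, 6, 3, 2.
  8 → side 1 (new)  [load 8/10]
  8 → side 2 (new)  [load 8/10]
  7 → side 3 (new)  [load 7/10]
  6 → side 4 (new)  [load 6/10]
  3 → side 3  [load 10/10]
  2 → side 1  [load 10/10]
4 tape sides opened.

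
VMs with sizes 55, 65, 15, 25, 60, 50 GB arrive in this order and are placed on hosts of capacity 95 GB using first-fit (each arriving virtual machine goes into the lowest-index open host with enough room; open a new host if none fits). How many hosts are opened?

4

  55 → host 1 (new)  [load 55/95]
  65 → host 2 (new)  [load 65/95]
  15 → host 1  [load 70/95]
  25 → host 1  [load 95/95]
  60 → host 3 (new)  [load 60/95]
  50 → host 4 (new)  [load 50/95]
4 hosts opened.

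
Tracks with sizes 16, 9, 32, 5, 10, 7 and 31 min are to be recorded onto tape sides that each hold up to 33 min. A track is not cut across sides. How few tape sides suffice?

4

Total = 32 + 31 + 16 + 10 + 9 + 7 + 5 = 110 min.
Lower bound: ⌈110/33⌉ = 4 tape sides.
A packing using 4 tape sides:
  side 1: 32 = 32
  side 2: 31 = 31
  side 3: 16 + 10 + 7 = 33
  side 4: 9 + 5 = 14
This matches the lower bound, so 4 is optimal.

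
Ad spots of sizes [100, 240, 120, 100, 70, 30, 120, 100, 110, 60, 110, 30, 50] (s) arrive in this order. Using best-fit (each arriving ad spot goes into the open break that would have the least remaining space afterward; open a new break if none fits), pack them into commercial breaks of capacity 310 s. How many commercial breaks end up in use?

5

  100 → break 1 (new)  [load 100/310]
  240 → break 2 (new)  [load 240/310]
  120 → break 1  [load 220/310]
  100 → break 3 (new)  [load 100/310]
  70 → break 2  [load 310/310]
  30 → break 1  [load 250/310]
  120 → break 3  [load 220/310]
  100 → break 4 (new)  [load 100/310]
  110 → break 4  [load 210/310]
  60 → break 1  [load 310/310]
  110 → break 5 (new)  [load 110/310]
  30 → break 3  [load 250/310]
  50 → break 3  [load 300/310]
5 commercial breaks opened.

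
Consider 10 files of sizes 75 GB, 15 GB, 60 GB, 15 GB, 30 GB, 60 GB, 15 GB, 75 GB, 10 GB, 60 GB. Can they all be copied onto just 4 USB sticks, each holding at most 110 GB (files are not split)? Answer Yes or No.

Total = 415 GB; ⌈415/110⌉ = 4.
5 files each exceed half the capacity and cannot share a USB stick, forcing at least 5 USB sticks.
At least 5 USB sticks are required, but only 4 are allowed.

No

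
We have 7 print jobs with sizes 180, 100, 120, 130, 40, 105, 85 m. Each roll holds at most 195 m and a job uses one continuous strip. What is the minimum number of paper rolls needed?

Total = 180 + 130 + 120 + 105 + 100 + 85 + 40 = 760 m.
Lower bound: ⌈760/195⌉ = 4 paper rolls.
Also, 5 print jobs each exceed 195/2 m, and no two of those can share a roll, so at least 5 paper rolls are needed.
A packing using 5 paper rolls:
  roll 1: 180 = 180
  roll 2: 130 + 40 = 170
  roll 3: 120 = 120
  roll 4: 105 + 85 = 190
  roll 5: 100 = 100
This matches the lower bound, so 5 is optimal.

5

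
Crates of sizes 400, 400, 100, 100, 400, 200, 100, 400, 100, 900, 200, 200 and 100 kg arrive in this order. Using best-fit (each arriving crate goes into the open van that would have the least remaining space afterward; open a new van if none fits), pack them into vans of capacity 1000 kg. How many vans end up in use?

4

  400 → van 1 (new)  [load 400/1000]
  400 → van 1  [load 800/1000]
  100 → van 1  [load 900/1000]
  100 → van 1  [load 1000/1000]
  400 → van 2 (new)  [load 400/1000]
  200 → van 2  [load 600/1000]
  100 → van 2  [load 700/1000]
  400 → van 3 (new)  [load 400/1000]
  100 → van 2  [load 800/1000]
  900 → van 4 (new)  [load 900/1000]
  200 → van 2  [load 1000/1000]
  200 → van 3  [load 600/1000]
  100 → van 4  [load 1000/1000]
4 vans opened.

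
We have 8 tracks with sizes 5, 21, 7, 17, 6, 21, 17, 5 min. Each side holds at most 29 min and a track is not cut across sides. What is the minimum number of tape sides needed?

Total = 21 + 21 + 17 + 17 + 7 + 6 + 5 + 5 = 99 min.
Lower bound: ⌈99/29⌉ = 4 tape sides.
A packing using 4 tape sides:
  side 1: 21 + 7 = 28
  side 2: 21 + 6 = 27
  side 3: 17 + 5 + 5 = 27
  side 4: 17 = 17
This matches the lower bound, so 4 is optimal.

4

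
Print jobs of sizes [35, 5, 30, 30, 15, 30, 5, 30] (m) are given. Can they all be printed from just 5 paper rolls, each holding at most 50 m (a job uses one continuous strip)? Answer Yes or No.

A valid assignment using 5 paper rolls:
  roll 1: 35 + 15 = 50
  roll 2: 30 + 5 + 5 = 40
  roll 3: 30 = 30
  roll 4: 30 = 30
  roll 5: 30 = 30
Every load is within 50 m, so 5 paper rolls suffice.

Yes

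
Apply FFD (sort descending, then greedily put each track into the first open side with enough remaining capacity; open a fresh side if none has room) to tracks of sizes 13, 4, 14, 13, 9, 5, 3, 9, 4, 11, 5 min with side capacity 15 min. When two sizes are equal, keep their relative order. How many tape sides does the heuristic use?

7

Sorted descending: 14, 13, 13, 11, 9, 9, 5, 5, 4, 4, 3.
  14 → side 1 (new)  [load 14/15]
  13 → side 2 (new)  [load 13/15]
  13 → side 3 (new)  [load 13/15]
  11 → side 4 (new)  [load 11/15]
  9 → side 5 (new)  [load 9/15]
  9 → side 6 (new)  [load 9/15]
  5 → side 5  [load 14/15]
  5 → side 6  [load 14/15]
  4 → side 4  [load 15/15]
  4 → side 7 (new)  [load 4/15]
  3 → side 7  [load 7/15]
7 tape sides opened.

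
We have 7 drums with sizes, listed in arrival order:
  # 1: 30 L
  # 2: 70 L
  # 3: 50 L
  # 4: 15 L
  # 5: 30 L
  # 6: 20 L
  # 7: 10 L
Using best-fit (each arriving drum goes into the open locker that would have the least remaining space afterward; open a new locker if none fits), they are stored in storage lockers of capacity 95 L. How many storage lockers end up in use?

3

  30 → locker 1 (new)  [load 30/95]
  70 → locker 2 (new)  [load 70/95]
  50 → locker 1  [load 80/95]
  15 → locker 1  [load 95/95]
  30 → locker 3 (new)  [load 30/95]
  20 → locker 2  [load 90/95]
  10 → locker 3  [load 40/95]
3 storage lockers opened.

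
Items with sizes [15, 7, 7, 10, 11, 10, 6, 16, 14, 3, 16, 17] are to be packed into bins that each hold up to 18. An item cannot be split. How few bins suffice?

Total = 17 + 16 + 16 + 15 + 14 + 11 + 10 + 10 + 7 + 7 + 6 + 3 = 132.
Lower bound: ⌈132/18⌉ = 8 bins.
A packing using 8 bins:
  bin 1: 17 = 17
  bin 2: 16 = 16
  bin 3: 16 = 16
  bin 4: 15 + 3 = 18
  bin 5: 14 = 14
  bin 6: 11 + 7 = 18
  bin 7: 10 + 7 = 17
  bin 8: 10 + 6 = 16
This matches the lower bound, so 8 is optimal.

8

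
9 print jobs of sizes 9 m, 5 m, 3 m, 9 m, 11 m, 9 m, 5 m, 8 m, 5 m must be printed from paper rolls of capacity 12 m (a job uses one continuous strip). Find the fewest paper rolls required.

7

Total = 11 + 9 + 9 + 9 + 8 + 5 + 5 + 5 + 3 = 64 m.
Lower bound: ⌈64/12⌉ = 6 paper rolls.
A packing using 7 paper rolls:
  roll 1: 11 = 11
  roll 2: 9 + 3 = 12
  roll 3: 9 = 9
  roll 4: 9 = 9
  roll 5: 8 = 8
  roll 6: 5 + 5 = 10
  roll 7: 5 = 5
No arrangement into 6 paper rolls stays within capacity, so 7 is optimal.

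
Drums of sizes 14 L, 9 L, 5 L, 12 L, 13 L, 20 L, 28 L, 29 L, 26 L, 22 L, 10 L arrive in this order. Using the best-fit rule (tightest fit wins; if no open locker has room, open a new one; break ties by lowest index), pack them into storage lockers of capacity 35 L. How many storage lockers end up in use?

  14 → locker 1 (new)  [load 14/35]
  9 → locker 1  [load 23/35]
  5 → locker 1  [load 28/35]
  12 → locker 2 (new)  [load 12/35]
  13 → locker 2  [load 25/35]
  20 → locker 3 (new)  [load 20/35]
  28 → locker 4 (new)  [load 28/35]
  29 → locker 5 (new)  [load 29/35]
  26 → locker 6 (new)  [load 26/35]
  22 → locker 7 (new)  [load 22/35]
  10 → locker 2  [load 35/35]
7 storage lockers opened.

7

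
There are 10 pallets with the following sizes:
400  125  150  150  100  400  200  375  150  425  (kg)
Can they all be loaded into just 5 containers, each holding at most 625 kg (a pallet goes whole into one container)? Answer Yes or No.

Yes

A valid assignment using 5 containers:
  container 1: 425 + 200 = 625
  container 2: 400 + 150 = 550
  container 3: 400 + 150 = 550
  container 4: 375 + 150 + 100 = 625
  container 5: 125 = 125
Every load is within 625 kg, so 5 containers suffice.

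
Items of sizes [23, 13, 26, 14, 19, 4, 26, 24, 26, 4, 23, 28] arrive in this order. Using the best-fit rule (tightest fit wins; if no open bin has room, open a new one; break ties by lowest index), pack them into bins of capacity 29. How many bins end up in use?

9

  23 → bin 1 (new)  [load 23/29]
  13 → bin 2 (new)  [load 13/29]
  26 → bin 3 (new)  [load 26/29]
  14 → bin 2  [load 27/29]
  19 → bin 4 (new)  [load 19/29]
  4 → bin 1  [load 27/29]
  26 → bin 5 (new)  [load 26/29]
  24 → bin 6 (new)  [load 24/29]
  26 → bin 7 (new)  [load 26/29]
  4 → bin 6  [load 28/29]
  23 → bin 8 (new)  [load 23/29]
  28 → bin 9 (new)  [load 28/29]
9 bins opened.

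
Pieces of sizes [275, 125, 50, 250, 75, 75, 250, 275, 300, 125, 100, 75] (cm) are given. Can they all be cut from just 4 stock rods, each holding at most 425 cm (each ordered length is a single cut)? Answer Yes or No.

No

Total = 1975 cm; ⌈1975/425⌉ = 5.
At least 5 stock rods are required, but only 4 are allowed.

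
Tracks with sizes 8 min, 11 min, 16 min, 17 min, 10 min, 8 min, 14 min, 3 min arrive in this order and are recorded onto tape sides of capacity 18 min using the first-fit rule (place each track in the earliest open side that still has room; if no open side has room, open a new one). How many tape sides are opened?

6

  8 → side 1 (new)  [load 8/18]
  11 → side 2 (new)  [load 11/18]
  16 → side 3 (new)  [load 16/18]
  17 → side 4 (new)  [load 17/18]
  10 → side 1  [load 18/18]
  8 → side 5 (new)  [load 8/18]
  14 → side 6 (new)  [load 14/18]
  3 → side 2  [load 14/18]
6 tape sides opened.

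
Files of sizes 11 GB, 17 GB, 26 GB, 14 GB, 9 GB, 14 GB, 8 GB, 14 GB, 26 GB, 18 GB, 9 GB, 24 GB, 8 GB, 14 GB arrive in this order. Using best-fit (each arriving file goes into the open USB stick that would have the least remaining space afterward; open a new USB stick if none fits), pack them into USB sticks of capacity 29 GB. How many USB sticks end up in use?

  11 → USB stick 1 (new)  [load 11/29]
  17 → USB stick 1  [load 28/29]
  26 → USB stick 2 (new)  [load 26/29]
  14 → USB stick 3 (new)  [load 14/29]
  9 → USB stick 3  [load 23/29]
  14 → USB stick 4 (new)  [load 14/29]
  8 → USB stick 4  [load 22/29]
  14 → USB stick 5 (new)  [load 14/29]
  26 → USB stick 6 (new)  [load 26/29]
  18 → USB stick 7 (new)  [load 18/29]
  9 → USB stick 7  [load 27/29]
  24 → USB stick 8 (new)  [load 24/29]
  8 → USB stick 5  [load 22/29]
  14 → USB stick 9 (new)  [load 14/29]
9 USB sticks opened.

9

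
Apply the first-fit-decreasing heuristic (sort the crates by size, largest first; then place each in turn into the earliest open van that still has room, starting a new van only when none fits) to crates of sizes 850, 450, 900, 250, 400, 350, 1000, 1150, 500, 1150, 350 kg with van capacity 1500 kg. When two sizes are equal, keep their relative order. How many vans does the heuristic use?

Sorted descending: 1150, 1150, 1000, 900, 850, 500, 450, 400, 350, 350, 250.
  1150 → van 1 (new)  [load 1150/1500]
  1150 → van 2 (new)  [load 1150/1500]
  1000 → van 3 (new)  [load 1000/1500]
  900 → van 4 (new)  [load 900/1500]
  850 → van 5 (new)  [load 850/1500]
  500 → van 3  [load 1500/1500]
  450 → van 4  [load 1350/1500]
  400 → van 5  [load 1250/1500]
  350 → van 1  [load 1500/1500]
  350 → van 2  [load 1500/1500]
  250 → van 5  [load 1500/1500]
5 vans opened.

5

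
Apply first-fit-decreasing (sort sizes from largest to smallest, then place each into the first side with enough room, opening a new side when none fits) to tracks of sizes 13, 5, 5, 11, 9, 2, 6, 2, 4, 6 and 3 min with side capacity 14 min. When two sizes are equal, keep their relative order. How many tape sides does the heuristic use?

5

Sorted descending: 13, 11, 9, 6, 6, 5, 5, 4, 3, 2, 2.
  13 → side 1 (new)  [load 13/14]
  11 → side 2 (new)  [load 11/14]
  9 → side 3 (new)  [load 9/14]
  6 → side 4 (new)  [load 6/14]
  6 → side 4  [load 12/14]
  5 → side 3  [load 14/14]
  5 → side 5 (new)  [load 5/14]
  4 → side 5  [load 9/14]
  3 → side 2  [load 14/14]
  2 → side 4  [load 14/14]
  2 → side 5  [load 11/14]
5 tape sides opened.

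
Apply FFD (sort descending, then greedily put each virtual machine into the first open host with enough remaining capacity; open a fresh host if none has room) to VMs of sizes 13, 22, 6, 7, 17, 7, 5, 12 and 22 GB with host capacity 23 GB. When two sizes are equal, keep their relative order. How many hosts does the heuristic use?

6

Sorted descending: 22, 22, 17, 13, 12, 7, 7, 6, 5.
  22 → host 1 (new)  [load 22/23]
  22 → host 2 (new)  [load 22/23]
  17 → host 3 (new)  [load 17/23]
  13 → host 4 (new)  [load 13/23]
  12 → host 5 (new)  [load 12/23]
  7 → host 4  [load 20/23]
  7 → host 5  [load 19/23]
  6 → host 3  [load 23/23]
  5 → host 6 (new)  [load 5/23]
6 hosts opened.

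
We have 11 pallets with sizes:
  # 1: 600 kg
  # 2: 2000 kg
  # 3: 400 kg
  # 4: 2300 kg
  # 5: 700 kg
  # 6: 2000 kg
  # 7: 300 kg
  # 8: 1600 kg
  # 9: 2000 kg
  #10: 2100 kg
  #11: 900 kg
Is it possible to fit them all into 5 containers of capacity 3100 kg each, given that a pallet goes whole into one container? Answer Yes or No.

No

Total = 14900 kg; ⌈14900/3100⌉ = 5.
6 pallets each exceed half the capacity and cannot share a container, forcing at least 6 containers.
At least 6 containers are required, but only 5 are allowed.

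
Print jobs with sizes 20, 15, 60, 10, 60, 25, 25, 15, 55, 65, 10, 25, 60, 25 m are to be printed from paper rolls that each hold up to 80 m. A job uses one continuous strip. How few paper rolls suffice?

6

Total = 65 + 60 + 60 + 60 + 55 + 25 + 25 + 25 + 25 + 20 + 15 + 15 + 10 + 10 = 470 m.
Lower bound: ⌈470/80⌉ = 6 paper rolls.
A packing using 6 paper rolls:
  roll 1: 65 + 15 = 80
  roll 2: 60 + 20 = 80
  roll 3: 60 + 15 = 75
  roll 4: 60 + 10 + 10 = 80
  roll 5: 55 + 25 = 80
  roll 6: 25 + 25 + 25 = 75
This matches the lower bound, so 6 is optimal.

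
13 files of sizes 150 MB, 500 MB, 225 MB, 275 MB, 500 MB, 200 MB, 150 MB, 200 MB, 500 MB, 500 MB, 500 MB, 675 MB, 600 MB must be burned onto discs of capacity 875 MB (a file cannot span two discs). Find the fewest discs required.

Total = 675 + 600 + 500 + 500 + 500 + 500 + 500 + 275 + 225 + 200 + 200 + 150 + 150 = 4975 MB.
Lower bound: ⌈4975/875⌉ = 6 discs.
Also, 7 files each exceed 875/2 MB, and no two of those can share a disc, so at least 7 discs are needed.
A packing using 7 discs:
  disc 1: 675 + 200 = 875
  disc 2: 600 + 275 = 875
  disc 3: 500 + 225 + 150 = 875
  disc 4: 500 + 200 + 150 = 850
  disc 5: 500 = 500
  disc 6: 500 = 500
  disc 7: 500 = 500
This matches the lower bound, so 7 is optimal.

7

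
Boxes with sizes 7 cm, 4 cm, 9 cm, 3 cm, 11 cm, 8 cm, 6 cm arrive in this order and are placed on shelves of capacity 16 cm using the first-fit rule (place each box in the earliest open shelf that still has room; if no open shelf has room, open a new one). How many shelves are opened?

4

  7 → shelf 1 (new)  [load 7/16]
  4 → shelf 1  [load 11/16]
  9 → shelf 2 (new)  [load 9/16]
  3 → shelf 1  [load 14/16]
  11 → shelf 3 (new)  [load 11/16]
  8 → shelf 4 (new)  [load 8/16]
  6 → shelf 2  [load 15/16]
4 shelves opened.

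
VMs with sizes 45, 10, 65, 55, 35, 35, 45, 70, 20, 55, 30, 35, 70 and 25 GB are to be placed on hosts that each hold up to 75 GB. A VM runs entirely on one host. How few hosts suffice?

9

Total = 70 + 70 + 65 + 55 + 55 + 45 + 45 + 35 + 35 + 35 + 30 + 25 + 20 + 10 = 595 GB.
Lower bound: ⌈595/75⌉ = 8 hosts.
A packing using 9 hosts:
  host 1: 70 = 70
  host 2: 70 = 70
  host 3: 65 + 10 = 75
  host 4: 55 + 20 = 75
  host 5: 55 = 55
  host 6: 45 + 30 = 75
  host 7: 45 + 25 = 70
  host 8: 35 + 35 = 70
  host 9: 35 = 35
No arrangement into 8 hosts stays within capacity, so 9 is optimal.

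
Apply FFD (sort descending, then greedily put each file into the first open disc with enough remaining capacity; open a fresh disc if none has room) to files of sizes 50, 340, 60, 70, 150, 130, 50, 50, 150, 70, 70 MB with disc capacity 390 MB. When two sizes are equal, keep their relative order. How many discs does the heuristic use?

4

Sorted descending: 340, 150, 150, 130, 70, 70, 70, 60, 50, 50, 50.
  340 → disc 1 (new)  [load 340/390]
  150 → disc 2 (new)  [load 150/390]
  150 → disc 2  [load 300/390]
  130 → disc 3 (new)  [load 130/390]
  70 → disc 2  [load 370/390]
  70 → disc 3  [load 200/390]
  70 → disc 3  [load 270/390]
  60 → disc 3  [load 330/390]
  50 → disc 1  [load 390/390]
  50 → disc 3  [load 380/390]
  50 → disc 4 (new)  [load 50/390]
4 discs opened.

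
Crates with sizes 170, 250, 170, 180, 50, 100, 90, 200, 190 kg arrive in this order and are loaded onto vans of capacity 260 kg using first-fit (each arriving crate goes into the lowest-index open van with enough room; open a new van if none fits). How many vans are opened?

7

  170 → van 1 (new)  [load 170/260]
  250 → van 2 (new)  [load 250/260]
  170 → van 3 (new)  [load 170/260]
  180 → van 4 (new)  [load 180/260]
  50 → van 1  [load 220/260]
  100 → van 5 (new)  [load 100/260]
  90 → van 3  [load 260/260]
  200 → van 6 (new)  [load 200/260]
  190 → van 7 (new)  [load 190/260]
7 vans opened.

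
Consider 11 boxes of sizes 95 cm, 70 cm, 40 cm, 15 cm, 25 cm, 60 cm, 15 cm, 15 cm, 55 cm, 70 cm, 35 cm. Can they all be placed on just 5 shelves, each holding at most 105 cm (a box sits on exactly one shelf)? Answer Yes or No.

A valid assignment using 5 shelves:
  shelf 1: 95 = 95
  shelf 2: 70 + 35 = 105
  shelf 3: 70 + 25 = 95
  shelf 4: 60 + 40 = 100
  shelf 5: 55 + 15 + 15 + 15 = 100
Every load is within 105 cm, so 5 shelves suffice.

Yes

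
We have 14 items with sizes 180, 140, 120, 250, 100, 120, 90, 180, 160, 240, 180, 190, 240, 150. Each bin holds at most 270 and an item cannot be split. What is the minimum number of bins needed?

Total = 250 + 240 + 240 + 190 + 180 + 180 + 180 + 160 + 150 + 140 + 120 + 120 + 100 + 90 = 2340.
Lower bound: ⌈2340/270⌉ = 9 bins.
Also, 10 items each exceed 135, and no two of those can share a bin, so at least 10 bins are needed.
A packing using 10 bins:
  bin 1: 250 = 250
  bin 2: 240 = 240
  bin 3: 240 = 240
  bin 4: 190 = 190
  bin 5: 180 + 90 = 270
  bin 6: 180 = 180
  bin 7: 180 = 180
  bin 8: 160 + 100 = 260
  bin 9: 150 + 120 = 270
  bin 10: 140 + 120 = 260
This matches the lower bound, so 10 is optimal.

10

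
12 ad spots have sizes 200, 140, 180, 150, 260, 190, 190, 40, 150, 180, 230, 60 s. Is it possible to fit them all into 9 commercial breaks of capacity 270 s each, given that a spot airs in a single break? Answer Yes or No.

Total = 1970 s; ⌈1970/270⌉ = 8.
10 ad spots each exceed half the capacity and cannot share a break, forcing at least 10 commercial breaks.
At least 10 commercial breaks are required, but only 9 are allowed.

No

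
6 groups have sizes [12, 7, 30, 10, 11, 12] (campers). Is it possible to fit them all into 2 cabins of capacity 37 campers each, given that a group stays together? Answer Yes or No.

Total = 82 campers; ⌈82/37⌉ = 3.
At least 3 cabins are required, but only 2 are allowed.

No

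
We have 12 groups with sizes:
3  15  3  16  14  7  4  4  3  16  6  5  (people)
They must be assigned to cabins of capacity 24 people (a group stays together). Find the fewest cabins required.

Total = 16 + 16 + 15 + 14 + 7 + 6 + 5 + 4 + 4 + 3 + 3 + 3 = 96 people.
Lower bound: ⌈96/24⌉ = 4 cabins.
A packing using 4 cabins:
  cabin 1: 16 + 5 + 3 = 24
  cabin 2: 16 + 4 + 4 = 24
  cabin 3: 15 + 6 + 3 = 24
  cabin 4: 14 + 7 + 3 = 24
This matches the lower bound, so 4 is optimal.

4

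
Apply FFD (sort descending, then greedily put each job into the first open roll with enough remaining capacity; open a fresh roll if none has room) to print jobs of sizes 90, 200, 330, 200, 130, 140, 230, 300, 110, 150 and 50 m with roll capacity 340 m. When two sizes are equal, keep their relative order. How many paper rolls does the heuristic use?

Sorted descending: 330, 300, 230, 200, 200, 150, 140, 130, 110, 90, 50.
  330 → roll 1 (new)  [load 330/340]
  300 → roll 2 (new)  [load 300/340]
  230 → roll 3 (new)  [load 230/340]
  200 → roll 4 (new)  [load 200/340]
  200 → roll 5 (new)  [load 200/340]
  150 → roll 6 (new)  [load 150/340]
  140 → roll 4  [load 340/340]
  130 → roll 5  [load 330/340]
  110 → roll 3  [load 340/340]
  90 → roll 6  [load 240/340]
  50 → roll 6  [load 290/340]
6 paper rolls opened.

6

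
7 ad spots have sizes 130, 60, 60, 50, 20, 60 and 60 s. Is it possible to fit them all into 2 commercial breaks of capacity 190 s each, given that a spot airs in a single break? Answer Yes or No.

No

Total = 440 s; ⌈440/190⌉ = 3.
At least 3 commercial breaks are required, but only 2 are allowed.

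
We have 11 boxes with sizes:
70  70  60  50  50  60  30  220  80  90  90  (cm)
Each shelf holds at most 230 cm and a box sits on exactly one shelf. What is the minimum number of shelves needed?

Total = 220 + 90 + 90 + 80 + 70 + 70 + 60 + 60 + 50 + 50 + 30 = 870 cm.
Lower bound: ⌈870/230⌉ = 4 shelves.
A packing using 4 shelves:
  shelf 1: 220 = 220
  shelf 2: 90 + 90 + 50 = 230
  shelf 3: 80 + 70 + 70 = 220
  shelf 4: 60 + 60 + 50 + 30 = 200
This matches the lower bound, so 4 is optimal.

4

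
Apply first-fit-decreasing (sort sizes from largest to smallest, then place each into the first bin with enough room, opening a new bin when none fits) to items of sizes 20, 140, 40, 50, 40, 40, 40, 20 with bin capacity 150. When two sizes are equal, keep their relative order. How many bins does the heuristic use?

3

Sorted descending: 140, 50, 40, 40, 40, 40, 20, 20.
  140 → bin 1 (new)  [load 140/150]
  50 → bin 2 (new)  [load 50/150]
  40 → bin 2  [load 90/150]
  40 → bin 2  [load 130/150]
  40 → bin 3 (new)  [load 40/150]
  40 → bin 3  [load 80/150]
  20 → bin 2  [load 150/150]
  20 → bin 3  [load 100/150]
3 bins opened.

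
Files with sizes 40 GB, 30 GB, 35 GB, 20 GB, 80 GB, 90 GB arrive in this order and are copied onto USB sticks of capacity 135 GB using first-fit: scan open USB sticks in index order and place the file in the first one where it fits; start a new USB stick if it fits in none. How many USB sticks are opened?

  40 → USB stick 1 (new)  [load 40/135]
  30 → USB stick 1  [load 70/135]
  35 → USB stick 1  [load 105/135]
  20 → USB stick 1  [load 125/135]
  80 → USB stick 2 (new)  [load 80/135]
  90 → USB stick 3 (new)  [load 90/135]
3 USB sticks opened.

3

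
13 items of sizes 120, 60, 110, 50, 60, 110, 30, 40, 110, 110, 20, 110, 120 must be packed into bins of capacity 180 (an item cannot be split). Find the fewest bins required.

7

Total = 120 + 120 + 110 + 110 + 110 + 110 + 110 + 60 + 60 + 50 + 40 + 30 + 20 = 1050.
Lower bound: ⌈1050/180⌉ = 6 bins.
Also, 7 items each exceed 90, and no two of those can share a bin, so at least 7 bins are needed.
A packing using 7 bins:
  bin 1: 120 + 60 = 180
  bin 2: 120 + 60 = 180
  bin 3: 110 + 50 + 20 = 180
  bin 4: 110 + 40 + 30 = 180
  bin 5: 110 = 110
  bin 6: 110 = 110
  bin 7: 110 = 110
This matches the lower bound, so 7 is optimal.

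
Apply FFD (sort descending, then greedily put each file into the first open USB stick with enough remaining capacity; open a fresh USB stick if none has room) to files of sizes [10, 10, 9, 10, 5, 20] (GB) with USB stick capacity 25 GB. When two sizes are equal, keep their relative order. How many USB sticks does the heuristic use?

Sorted descending: 20, 10, 10, 10, 9, 5.
  20 → USB stick 1 (new)  [load 20/25]
  10 → USB stick 2 (new)  [load 10/25]
  10 → USB stick 2  [load 20/25]
  10 → USB stick 3 (new)  [load 10/25]
  9 → USB stick 3  [load 19/25]
  5 → USB stick 1  [load 25/25]
3 USB sticks opened.

3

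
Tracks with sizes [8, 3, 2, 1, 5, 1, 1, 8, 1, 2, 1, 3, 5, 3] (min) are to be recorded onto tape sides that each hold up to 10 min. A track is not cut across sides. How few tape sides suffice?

5

Total = 8 + 8 + 5 + 5 + 3 + 3 + 3 + 2 + 2 + 1 + 1 + 1 + 1 + 1 = 44 min.
Lower bound: ⌈44/10⌉ = 5 tape sides.
A packing using 5 tape sides:
  side 1: 8 + 2 = 10
  side 2: 8 + 2 = 10
  side 3: 5 + 5 = 10
  side 4: 3 + 3 + 3 + 1 = 10
  side 5: 1 + 1 + 1 + 1 = 4
This matches the lower bound, so 5 is optimal.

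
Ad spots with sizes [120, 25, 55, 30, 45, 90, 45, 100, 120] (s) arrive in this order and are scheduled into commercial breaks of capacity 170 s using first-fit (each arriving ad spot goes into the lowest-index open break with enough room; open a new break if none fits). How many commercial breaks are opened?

  120 → break 1 (new)  [load 120/170]
  25 → break 1  [load 145/170]
  55 → break 2 (new)  [load 55/170]
  30 → break 2  [load 85/170]
  45 → break 2  [load 130/170]
  90 → break 3 (new)  [load 90/170]
  45 → break 3  [load 135/170]
  100 → break 4 (new)  [load 100/170]
  120 → break 5 (new)  [load 120/170]
5 commercial breaks opened.

5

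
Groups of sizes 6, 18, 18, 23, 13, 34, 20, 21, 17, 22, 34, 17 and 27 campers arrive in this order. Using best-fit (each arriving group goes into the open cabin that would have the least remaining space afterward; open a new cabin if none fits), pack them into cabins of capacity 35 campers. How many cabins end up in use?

10

  6 → cabin 1 (new)  [load 6/35]
  18 → cabin 1  [load 24/35]
  18 → cabin 2 (new)  [load 18/35]
  23 → cabin 3 (new)  [load 23/35]
  13 → cabin 2  [load 31/35]
  34 → cabin 4 (new)  [load 34/35]
  20 → cabin 5 (new)  [load 20/35]
  21 → cabin 6 (new)  [load 21/35]
  17 → cabin 7 (new)  [load 17/35]
  22 → cabin 8 (new)  [load 22/35]
  34 → cabin 9 (new)  [load 34/35]
  17 → cabin 7  [load 34/35]
  27 → cabin 10 (new)  [load 27/35]
10 cabins opened.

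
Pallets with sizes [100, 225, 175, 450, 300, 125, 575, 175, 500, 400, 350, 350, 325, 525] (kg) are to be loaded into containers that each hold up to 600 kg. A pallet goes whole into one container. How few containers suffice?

9

Total = 575 + 525 + 500 + 450 + 400 + 350 + 350 + 325 + 300 + 225 + 175 + 175 + 125 + 100 = 4575 kg.
Lower bound: ⌈4575/600⌉ = 8 containers.
A packing using 9 containers:
  container 1: 575 = 575
  container 2: 525 = 525
  container 3: 500 + 100 = 600
  container 4: 450 + 125 = 575
  container 5: 400 + 175 = 575
  container 6: 350 + 225 = 575
  container 7: 350 + 175 = 525
  container 8: 325 = 325
  container 9: 300 = 300
No arrangement into 8 containers stays within capacity, so 9 is optimal.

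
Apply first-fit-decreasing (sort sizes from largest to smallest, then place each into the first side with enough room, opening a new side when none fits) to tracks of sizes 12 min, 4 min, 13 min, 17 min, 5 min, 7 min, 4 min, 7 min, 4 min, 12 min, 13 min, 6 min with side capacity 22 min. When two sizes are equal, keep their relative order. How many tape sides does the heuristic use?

Sorted descending: 17, 13, 13, 12, 12, 7, 7, 6, 5, 4, 4, 4.
  17 → side 1 (new)  [load 17/22]
  13 → side 2 (new)  [load 13/22]
  13 → side 3 (new)  [load 13/22]
  12 → side 4 (new)  [load 12/22]
  12 → side 5 (new)  [load 12/22]
  7 → side 2  [load 20/22]
  7 → side 3  [load 20/22]
  6 → side 4  [load 18/22]
  5 → side 1  [load 22/22]
  4 → side 4  [load 22/22]
  4 → side 5  [load 16/22]
  4 → side 5  [load 20/22]
5 tape sides opened.

5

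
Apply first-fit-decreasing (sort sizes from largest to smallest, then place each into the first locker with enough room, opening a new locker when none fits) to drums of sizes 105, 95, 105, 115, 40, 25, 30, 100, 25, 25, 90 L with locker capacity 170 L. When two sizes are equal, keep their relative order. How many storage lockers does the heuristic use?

Sorted descending: 115, 105, 105, 100, 95, 90, 40, 30, 25, 25, 25.
  115 → locker 1 (new)  [load 115/170]
  105 → locker 2 (new)  [load 105/170]
  105 → locker 3 (new)  [load 105/170]
  100 → locker 4 (new)  [load 100/170]
  95 → locker 5 (new)  [load 95/170]
  90 → locker 6 (new)  [load 90/170]
  40 → locker 1  [load 155/170]
  30 → locker 2  [load 135/170]
  25 → locker 2  [load 160/170]
  25 → locker 3  [load 130/170]
  25 → locker 3  [load 155/170]
6 storage lockers opened.

6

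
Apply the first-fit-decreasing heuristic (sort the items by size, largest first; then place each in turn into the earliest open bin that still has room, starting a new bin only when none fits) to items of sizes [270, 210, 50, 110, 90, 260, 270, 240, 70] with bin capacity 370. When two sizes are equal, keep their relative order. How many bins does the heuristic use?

5

Sorted descending: 270, 270, 260, 240, 210, 110, 90, 70, 50.
  270 → bin 1 (new)  [load 270/370]
  270 → bin 2 (new)  [load 270/370]
  260 → bin 3 (new)  [load 260/370]
  240 → bin 4 (new)  [load 240/370]
  210 → bin 5 (new)  [load 210/370]
  110 → bin 3  [load 370/370]
  90 → bin 1  [load 360/370]
  70 → bin 2  [load 340/370]
  50 → bin 4  [load 290/370]
5 bins opened.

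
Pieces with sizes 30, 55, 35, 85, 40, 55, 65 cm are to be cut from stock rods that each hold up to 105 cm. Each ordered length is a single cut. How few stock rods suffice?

Total = 85 + 65 + 55 + 55 + 40 + 35 + 30 = 365 cm.
Lower bound: ⌈365/105⌉ = 4 stock rods.
A packing using 4 stock rods:
  stock rod 1: 85 = 85
  stock rod 2: 65 + 40 = 105
  stock rod 3: 55 + 35 = 90
  stock rod 4: 55 + 30 = 85
This matches the lower bound, so 4 is optimal.

4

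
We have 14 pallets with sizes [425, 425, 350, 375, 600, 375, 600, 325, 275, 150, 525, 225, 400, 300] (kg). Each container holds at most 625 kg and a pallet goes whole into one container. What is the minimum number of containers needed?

10

Total = 600 + 600 + 525 + 425 + 425 + 400 + 375 + 375 + 350 + 325 + 300 + 275 + 225 + 150 = 5350 kg.
Lower bound: ⌈5350/625⌉ = 9 containers.
Also, 10 pallets each exceed 625/2 kg, and no two of those can share a container, so at least 10 containers are needed.
A packing using 10 containers:
  container 1: 600 = 600
  container 2: 600 = 600
  container 3: 525 = 525
  container 4: 425 + 150 = 575
  container 5: 425 = 425
  container 6: 400 + 225 = 625
  container 7: 375 = 375
  container 8: 375 = 375
  container 9: 350 + 275 = 625
  container 10: 325 + 300 = 625
This matches the lower bound, so 10 is optimal.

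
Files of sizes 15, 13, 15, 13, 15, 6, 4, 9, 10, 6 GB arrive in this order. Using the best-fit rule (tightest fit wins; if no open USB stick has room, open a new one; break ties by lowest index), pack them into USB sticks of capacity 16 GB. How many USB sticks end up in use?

8

  15 → USB stick 1 (new)  [load 15/16]
  13 → USB stick 2 (new)  [load 13/16]
  15 → USB stick 3 (new)  [load 15/16]
  13 → USB stick 4 (new)  [load 13/16]
  15 → USB stick 5 (new)  [load 15/16]
  6 → USB stick 6 (new)  [load 6/16]
  4 → USB stick 6  [load 10/16]
  9 → USB stick 7 (new)  [load 9/16]
  10 → USB stick 8 (new)  [load 10/16]
  6 → USB stick 6  [load 16/16]
8 USB sticks opened.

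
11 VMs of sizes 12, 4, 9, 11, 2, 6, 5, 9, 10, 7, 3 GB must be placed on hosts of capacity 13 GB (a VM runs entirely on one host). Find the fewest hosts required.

7

Total = 12 + 11 + 10 + 9 + 9 + 7 + 6 + 5 + 4 + 3 + 2 = 78 GB.
Lower bound: ⌈78/13⌉ = 6 hosts.
A packing using 7 hosts:
  host 1: 12 = 12
  host 2: 11 + 2 = 13
  host 3: 10 + 3 = 13
  host 4: 9 + 4 = 13
  host 5: 9 = 9
  host 6: 7 + 6 = 13
  host 7: 5 = 5
No arrangement into 6 hosts stays within capacity, so 7 is optimal.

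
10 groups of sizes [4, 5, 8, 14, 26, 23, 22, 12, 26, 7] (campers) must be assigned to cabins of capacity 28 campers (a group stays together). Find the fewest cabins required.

6

Total = 26 + 26 + 23 + 22 + 14 + 12 + 8 + 7 + 5 + 4 = 147 campers.
Lower bound: ⌈147/28⌉ = 6 cabins.
A packing using 6 cabins:
  cabin 1: 26 = 26
  cabin 2: 26 = 26
  cabin 3: 23 + 5 = 28
  cabin 4: 22 + 4 = 26
  cabin 5: 14 + 12 = 26
  cabin 6: 8 + 7 = 15
This matches the lower bound, so 6 is optimal.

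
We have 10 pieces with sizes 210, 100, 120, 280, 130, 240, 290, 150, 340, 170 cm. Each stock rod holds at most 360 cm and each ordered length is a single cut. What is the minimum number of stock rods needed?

Total = 340 + 290 + 280 + 240 + 210 + 170 + 150 + 130 + 120 + 100 = 2030 cm.
Lower bound: ⌈2030/360⌉ = 6 stock rods.
A packing using 7 stock rods:
  stock rod 1: 340 = 340
  stock rod 2: 290 = 290
  stock rod 3: 280 = 280
  stock rod 4: 240 + 120 = 360
  stock rod 5: 210 + 150 = 360
  stock rod 6: 170 + 130 = 300
  stock rod 7: 100 = 100
No arrangement into 6 stock rods stays within capacity, so 7 is optimal.

7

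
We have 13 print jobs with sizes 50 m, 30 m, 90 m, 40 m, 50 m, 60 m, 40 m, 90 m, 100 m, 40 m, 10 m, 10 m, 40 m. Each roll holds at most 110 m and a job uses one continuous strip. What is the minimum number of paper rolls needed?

7

Total = 100 + 90 + 90 + 60 + 50 + 50 + 40 + 40 + 40 + 40 + 30 + 10 + 10 = 650 m.
Lower bound: ⌈650/110⌉ = 6 paper rolls.
A packing using 7 paper rolls:
  roll 1: 100 + 10 = 110
  roll 2: 90 + 10 = 100
  roll 3: 90 = 90
  roll 4: 60 + 50 = 110
  roll 5: 50 + 40 = 90
  roll 6: 40 + 40 + 30 = 110
  roll 7: 40 = 40
No arrangement into 6 paper rolls stays within capacity, so 7 is optimal.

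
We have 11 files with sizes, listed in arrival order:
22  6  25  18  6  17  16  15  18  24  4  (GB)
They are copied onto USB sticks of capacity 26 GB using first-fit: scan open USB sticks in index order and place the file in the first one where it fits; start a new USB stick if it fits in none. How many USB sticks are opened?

  22 → USB stick 1 (new)  [load 22/26]
  6 → USB stick 2 (new)  [load 6/26]
  25 → USB stick 3 (new)  [load 25/26]
  18 → USB stick 2  [load 24/26]
  6 → USB stick 4 (new)  [load 6/26]
  17 → USB stick 4  [load 23/26]
  16 → USB stick 5 (new)  [load 16/26]
  15 → USB stick 6 (new)  [load 15/26]
  18 → USB stick 7 (new)  [load 18/26]
  24 → USB stick 8 (new)  [load 24/26]
  4 → USB stick 1  [load 26/26]
8 USB sticks opened.

8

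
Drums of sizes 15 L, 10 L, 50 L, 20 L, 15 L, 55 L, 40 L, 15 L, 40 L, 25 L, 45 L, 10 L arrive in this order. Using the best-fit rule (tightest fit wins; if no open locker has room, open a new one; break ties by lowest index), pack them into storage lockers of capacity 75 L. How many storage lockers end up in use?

  15 → locker 1 (new)  [load 15/75]
  10 → locker 1  [load 25/75]
  50 → locker 1  [load 75/75]
  20 → locker 2 (new)  [load 20/75]
  15 → locker 2  [load 35/75]
  55 → locker 3 (new)  [load 55/75]
  40 → locker 2  [load 75/75]
  15 → locker 3  [load 70/75]
  40 → locker 4 (new)  [load 40/75]
  25 → locker 4  [load 65/75]
  45 → locker 5 (new)  [load 45/75]
  10 → locker 4  [load 75/75]
5 storage lockers opened.

5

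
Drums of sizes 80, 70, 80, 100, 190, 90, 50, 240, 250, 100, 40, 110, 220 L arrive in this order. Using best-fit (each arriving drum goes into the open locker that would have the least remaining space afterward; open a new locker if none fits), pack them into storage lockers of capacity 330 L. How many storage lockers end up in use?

6

  80 → locker 1 (new)  [load 80/330]
  70 → locker 1  [load 150/330]
  80 → locker 1  [load 230/330]
  100 → locker 1  [load 330/330]
  190 → locker 2 (new)  [load 190/330]
  90 → locker 2  [load 280/330]
  50 → locker 2  [load 330/330]
  240 → locker 3 (new)  [load 240/330]
  250 → locker 4 (new)  [load 250/330]
  100 → locker 5 (new)  [load 100/330]
  40 → locker 4  [load 290/330]
  110 → locker 5  [load 210/330]
  220 → locker 6 (new)  [load 220/330]
6 storage lockers opened.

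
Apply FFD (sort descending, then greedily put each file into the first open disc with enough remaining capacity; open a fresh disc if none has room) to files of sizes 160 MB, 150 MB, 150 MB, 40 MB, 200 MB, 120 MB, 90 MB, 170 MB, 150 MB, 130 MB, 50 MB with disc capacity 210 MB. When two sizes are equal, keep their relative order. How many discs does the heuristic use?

8

Sorted descending: 200, 170, 160, 150, 150, 150, 130, 120, 90, 50, 40.
  200 → disc 1 (new)  [load 200/210]
  170 → disc 2 (new)  [load 170/210]
  160 → disc 3 (new)  [load 160/210]
  150 → disc 4 (new)  [load 150/210]
  150 → disc 5 (new)  [load 150/210]
  150 → disc 6 (new)  [load 150/210]
  130 → disc 7 (new)  [load 130/210]
  120 → disc 8 (new)  [load 120/210]
  90 → disc 8  [load 210/210]
  50 → disc 3  [load 210/210]
  40 → disc 2  [load 210/210]
8 discs opened.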